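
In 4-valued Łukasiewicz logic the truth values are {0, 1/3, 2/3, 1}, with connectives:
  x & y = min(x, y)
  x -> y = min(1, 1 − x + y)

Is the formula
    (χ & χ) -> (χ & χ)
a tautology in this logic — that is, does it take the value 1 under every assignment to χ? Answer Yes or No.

Yes

χ = 0 ↦ 1
χ = 1/3 ↦ 1
χ = 2/3 ↦ 1
χ = 1 ↦ 1
Every assignment gives a value ≥ 1.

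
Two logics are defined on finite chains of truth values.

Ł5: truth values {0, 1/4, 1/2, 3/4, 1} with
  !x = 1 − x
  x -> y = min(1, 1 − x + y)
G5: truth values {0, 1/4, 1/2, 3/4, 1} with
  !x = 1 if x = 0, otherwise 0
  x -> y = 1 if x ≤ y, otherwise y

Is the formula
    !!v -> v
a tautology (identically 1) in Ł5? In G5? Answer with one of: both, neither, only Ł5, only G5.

only Ł5

In Ł5: every assignment gives 1 — tautology.
In G5: at v = 1/4 the value is 1/4 — not a tautology.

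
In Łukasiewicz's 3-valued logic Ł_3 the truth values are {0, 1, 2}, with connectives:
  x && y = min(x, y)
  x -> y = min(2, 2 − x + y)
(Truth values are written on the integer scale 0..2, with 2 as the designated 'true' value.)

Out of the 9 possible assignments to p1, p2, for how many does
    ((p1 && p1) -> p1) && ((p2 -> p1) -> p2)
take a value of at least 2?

4

p1 = 0, p2 = 0 ↦ 0  <
p1 = 0, p2 = 1 ↦ 2  ≥
p1 = 0, p2 = 2 ↦ 2  ≥
p1 = 1, p2 = 0 ↦ 0  <
p1 = 1, p2 = 1 ↦ 1  <
p1 = 1, p2 = 2 ↦ 2  ≥
p1 = 2, p2 = 0 ↦ 0  <
p1 = 2, p2 = 1 ↦ 1  <
p1 = 2, p2 = 2 ↦ 2  ≥
So 4 of the 9 assignments meet the threshold.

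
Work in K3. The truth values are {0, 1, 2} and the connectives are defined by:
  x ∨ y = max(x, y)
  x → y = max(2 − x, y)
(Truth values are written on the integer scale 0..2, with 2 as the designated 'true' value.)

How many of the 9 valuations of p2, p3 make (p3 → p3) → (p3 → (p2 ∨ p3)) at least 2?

p2 = 0, p3 = 0 ↦ 2  ≥
p2 = 0, p3 = 1 ↦ 1  <
p2 = 0, p3 = 2 ↦ 2  ≥
p2 = 1, p3 = 0 ↦ 2  ≥
p2 = 1, p3 = 1 ↦ 1  <
p2 = 1, p3 = 2 ↦ 2  ≥
p2 = 2, p3 = 0 ↦ 2  ≥
p2 = 2, p3 = 1 ↦ 2  ≥
p2 = 2, p3 = 2 ↦ 2  ≥
So 7 of the 9 assignments meet the threshold.

7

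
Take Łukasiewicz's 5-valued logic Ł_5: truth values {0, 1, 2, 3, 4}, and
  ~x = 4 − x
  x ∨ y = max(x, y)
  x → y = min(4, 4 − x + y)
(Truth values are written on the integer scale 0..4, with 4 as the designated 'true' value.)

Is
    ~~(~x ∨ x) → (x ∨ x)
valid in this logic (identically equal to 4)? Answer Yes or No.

No

Counterexample: take x = 0.
~x = ~0 = 4
~x ∨ x = 4 ∨ 0 = 4
~(~x ∨ x) = ~4 = 0
~~(~x ∨ x) = ~0 = 4
x ∨ x = 0 ∨ 0 = 0
~~(~x ∨ x) → (x ∨ x) = 4 → 0 = 0
This gives 0 ≠ 4.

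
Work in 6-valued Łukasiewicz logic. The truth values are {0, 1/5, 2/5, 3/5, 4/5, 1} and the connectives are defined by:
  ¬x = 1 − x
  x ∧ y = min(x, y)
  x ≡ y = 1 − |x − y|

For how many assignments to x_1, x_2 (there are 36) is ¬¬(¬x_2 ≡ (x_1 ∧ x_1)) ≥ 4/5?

16

value 1: 6 assignments (counts)
value 4/5: 10 assignments (counts)
value 3/5: 8 assignments
value 2/5: 6 assignments
value 1/5: 4 assignments
value 0: 2 assignments
So 16 of the 36 assignments meet the threshold.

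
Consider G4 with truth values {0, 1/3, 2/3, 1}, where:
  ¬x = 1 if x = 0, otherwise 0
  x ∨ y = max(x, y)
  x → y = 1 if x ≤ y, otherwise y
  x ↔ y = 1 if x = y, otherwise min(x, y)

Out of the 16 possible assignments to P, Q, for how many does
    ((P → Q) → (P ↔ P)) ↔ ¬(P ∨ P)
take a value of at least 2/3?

P = 0, Q = 0 ↦ 1  ≥
P = 0, Q = 1/3 ↦ 1  ≥
P = 0, Q = 2/3 ↦ 1  ≥
P = 0, Q = 1 ↦ 1  ≥
P = 1/3, Q = 0 ↦ 0  <
P = 1/3, Q = 1/3 ↦ 0  <
P = 1/3, Q = 2/3 ↦ 0  <
P = 1/3, Q = 1 ↦ 0  <
P = 2/3, Q = 0 ↦ 0  <
P = 2/3, Q = 1/3 ↦ 0  <
P = 2/3, Q = 2/3 ↦ 0  <
P = 2/3, Q = 1 ↦ 0  <
P = 1, Q = 0 ↦ 0  <
P = 1, Q = 1/3 ↦ 0  <
P = 1, Q = 2/3 ↦ 0  <
P = 1, Q = 1 ↦ 0  <
So 4 of the 16 assignments meet the threshold.

4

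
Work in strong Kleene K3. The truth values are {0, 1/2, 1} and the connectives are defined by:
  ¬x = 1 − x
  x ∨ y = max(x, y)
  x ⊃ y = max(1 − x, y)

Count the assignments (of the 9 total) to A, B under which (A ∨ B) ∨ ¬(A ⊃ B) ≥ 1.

A = 0, B = 0 ↦ 0  <
A = 0, B = 1/2 ↦ 1/2  <
A = 0, B = 1 ↦ 1  ≥
A = 1/2, B = 0 ↦ 1/2  <
A = 1/2, B = 1/2 ↦ 1/2  <
A = 1/2, B = 1 ↦ 1  ≥
A = 1, B = 0 ↦ 1  ≥
A = 1, B = 1/2 ↦ 1  ≥
A = 1, B = 1 ↦ 1  ≥
So 5 of the 9 assignments meet the threshold.

5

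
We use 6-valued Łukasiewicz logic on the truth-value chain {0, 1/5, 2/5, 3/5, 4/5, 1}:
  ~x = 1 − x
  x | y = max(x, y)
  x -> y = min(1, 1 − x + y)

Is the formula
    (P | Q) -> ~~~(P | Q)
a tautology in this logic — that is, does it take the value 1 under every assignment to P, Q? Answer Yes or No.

No

Counterexample: take P = 0, Q = 3/5.
P | Q = 0 | 3/5 = 3/5
P | Q = 0 | 3/5 = 3/5
~(P | Q) = ~3/5 = 2/5
~~(P | Q) = ~2/5 = 3/5
~~~(P | Q) = ~3/5 = 2/5
(P | Q) -> ~~~(P | Q) = 3/5 -> 2/5 = 4/5
This gives 4/5 ≠ 1.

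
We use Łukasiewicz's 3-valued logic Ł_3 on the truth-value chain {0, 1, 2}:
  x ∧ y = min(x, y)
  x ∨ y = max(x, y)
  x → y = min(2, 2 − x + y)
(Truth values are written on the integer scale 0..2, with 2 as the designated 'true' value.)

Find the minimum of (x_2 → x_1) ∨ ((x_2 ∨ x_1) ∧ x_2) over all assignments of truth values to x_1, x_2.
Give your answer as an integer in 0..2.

1

Take x_1 = 0, x_2 = 1:
x_2 → x_1 = 1 → 0 = 1
x_2 ∨ x_1 = 1 ∨ 0 = 1
(x_2 ∨ x_1) ∧ x_2 = 1 ∧ 1 = 1
(x_2 → x_1) ∨ ((x_2 ∨ x_1) ∧ x_2) = 1 ∨ 1 = 1
No assignment yields a value below 1, so this is the minimum.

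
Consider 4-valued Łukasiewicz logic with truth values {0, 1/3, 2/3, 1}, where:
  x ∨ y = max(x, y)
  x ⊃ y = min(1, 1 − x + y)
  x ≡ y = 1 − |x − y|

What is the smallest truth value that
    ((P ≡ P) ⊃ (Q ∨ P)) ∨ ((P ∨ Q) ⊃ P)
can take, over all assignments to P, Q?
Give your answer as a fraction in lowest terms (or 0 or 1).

Take P = 0, Q = 1/3:
P ≡ P = 0 ≡ 0 = 1
Q ∨ P = 1/3 ∨ 0 = 1/3
(P ≡ P) ⊃ (Q ∨ P) = 1 ⊃ 1/3 = 1/3
P ∨ Q = 0 ∨ 1/3 = 1/3
(P ∨ Q) ⊃ P = 1/3 ⊃ 0 = 2/3
((P ≡ P) ⊃ (Q ∨ P)) ∨ ((P ∨ Q) ⊃ P) = 1/3 ∨ 2/3 = 2/3
No assignment yields a value below 2/3, so this is the minimum.

2/3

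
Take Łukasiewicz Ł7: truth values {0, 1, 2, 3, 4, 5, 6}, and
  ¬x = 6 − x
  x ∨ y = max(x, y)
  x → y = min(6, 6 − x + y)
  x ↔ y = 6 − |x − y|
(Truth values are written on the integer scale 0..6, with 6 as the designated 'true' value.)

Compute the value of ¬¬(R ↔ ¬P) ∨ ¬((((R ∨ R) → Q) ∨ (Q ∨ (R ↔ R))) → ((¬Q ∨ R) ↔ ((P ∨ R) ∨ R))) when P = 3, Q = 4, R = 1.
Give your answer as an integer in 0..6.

4

¬P = ¬3 = 3
R ↔ ¬P = 1 ↔ 3 = 4
¬(R ↔ ¬P) = ¬4 = 2
¬¬(R ↔ ¬P) = ¬2 = 4
R ∨ R = 1 ∨ 1 = 1
(R ∨ R) → Q = 1 → 4 = 6
R ↔ R = 1 ↔ 1 = 6
Q ∨ (R ↔ R) = 4 ∨ 6 = 6
((R ∨ R) → Q) ∨ (Q ∨ (R ↔ R)) = 6 ∨ 6 = 6
¬Q = ¬4 = 2
¬Q ∨ R = 2 ∨ 1 = 2
P ∨ R = 3 ∨ 1 = 3
(P ∨ R) ∨ R = 3 ∨ 1 = 3
(¬Q ∨ R) ↔ ((P ∨ R) ∨ R) = 2 ↔ 3 = 5
(((R ∨ R) → Q) ∨ (Q ∨ (R ↔ R))) → ((¬Q ∨ R) ↔ ((P ∨ R) ∨ R)) = 6 → 5 = 5
¬((((R ∨ R) → Q) ∨ (Q ∨ (R ↔ R))) → ((¬Q ∨ R) ↔ ((P ∨ R) ∨ R))) = ¬5 = 1
¬¬(R ↔ ¬P) ∨ ¬((((R ∨ R) → Q) ∨ (Q ∨ (R ↔ R))) → ((¬Q ∨ R) ↔ ((P ∨ R) ∨ R))) = 4 ∨ 1 = 4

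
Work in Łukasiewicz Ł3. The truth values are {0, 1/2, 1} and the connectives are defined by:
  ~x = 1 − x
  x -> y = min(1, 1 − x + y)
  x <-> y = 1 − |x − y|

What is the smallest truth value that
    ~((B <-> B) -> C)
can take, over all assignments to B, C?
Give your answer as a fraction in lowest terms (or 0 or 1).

Take B = 0, C = 1:
B <-> B = 0 <-> 0 = 1
(B <-> B) -> C = 1 -> 1 = 1
~((B <-> B) -> C) = ~1 = 0
No assignment yields a value below 0, so this is the minimum.

0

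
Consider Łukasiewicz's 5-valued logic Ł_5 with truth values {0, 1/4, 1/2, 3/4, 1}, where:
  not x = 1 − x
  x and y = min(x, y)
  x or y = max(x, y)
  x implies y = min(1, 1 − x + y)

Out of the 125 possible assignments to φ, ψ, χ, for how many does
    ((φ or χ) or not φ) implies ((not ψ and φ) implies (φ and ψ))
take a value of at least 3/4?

value 1: 101 assignments (counts)
value 3/4: 7 assignments (counts)
value 1/2: 11 assignments
value 1/4: 1 assignment
value 0: 5 assignments
So 108 of the 125 assignments meet the threshold.

108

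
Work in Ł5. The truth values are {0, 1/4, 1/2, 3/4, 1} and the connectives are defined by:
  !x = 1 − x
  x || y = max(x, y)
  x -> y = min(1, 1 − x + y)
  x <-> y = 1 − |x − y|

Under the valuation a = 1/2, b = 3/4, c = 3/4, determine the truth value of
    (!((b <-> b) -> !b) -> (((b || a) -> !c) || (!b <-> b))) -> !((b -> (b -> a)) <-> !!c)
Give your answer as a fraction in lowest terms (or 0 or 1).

1/2

b <-> b = 3/4 <-> 3/4 = 1
!b = !3/4 = 1/4
(b <-> b) -> !b = 1 -> 1/4 = 1/4
!((b <-> b) -> !b) = !1/4 = 3/4
b || a = 3/4 || 1/2 = 3/4
!c = !3/4 = 1/4
(b || a) -> !c = 3/4 -> 1/4 = 1/2
!b = !3/4 = 1/4
!b <-> b = 1/4 <-> 3/4 = 1/2
((b || a) -> !c) || (!b <-> b) = 1/2 || 1/2 = 1/2
!((b <-> b) -> !b) -> (((b || a) -> !c) || (!b <-> b)) = 3/4 -> 1/2 = 3/4
b -> a = 3/4 -> 1/2 = 3/4
b -> (b -> a) = 3/4 -> 3/4 = 1
!c = !3/4 = 1/4
!!c = !1/4 = 3/4
(b -> (b -> a)) <-> !!c = 1 <-> 3/4 = 3/4
!((b -> (b -> a)) <-> !!c) = !3/4 = 1/4
(!((b <-> b) -> !b) -> (((b || a) -> !c) || (!b <-> b))) -> !((b -> (b -> a)) <-> !!c) = 3/4 -> 1/4 = 1/2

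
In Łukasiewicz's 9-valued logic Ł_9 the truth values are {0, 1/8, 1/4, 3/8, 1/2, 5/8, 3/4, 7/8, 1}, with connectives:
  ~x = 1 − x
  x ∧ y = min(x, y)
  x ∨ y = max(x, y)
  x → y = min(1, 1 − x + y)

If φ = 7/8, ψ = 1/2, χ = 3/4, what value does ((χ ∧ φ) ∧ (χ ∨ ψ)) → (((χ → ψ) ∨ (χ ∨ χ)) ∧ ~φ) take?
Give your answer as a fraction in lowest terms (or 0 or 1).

χ ∧ φ = 3/4 ∧ 7/8 = 3/4
χ ∨ ψ = 3/4 ∨ 1/2 = 3/4
(χ ∧ φ) ∧ (χ ∨ ψ) = 3/4 ∧ 3/4 = 3/4
χ → ψ = 3/4 → 1/2 = 3/4
χ ∨ χ = 3/4 ∨ 3/4 = 3/4
(χ → ψ) ∨ (χ ∨ χ) = 3/4 ∨ 3/4 = 3/4
~φ = ~7/8 = 1/8
((χ → ψ) ∨ (χ ∨ χ)) ∧ ~φ = 3/4 ∧ 1/8 = 1/8
((χ ∧ φ) ∧ (χ ∨ ψ)) → (((χ → ψ) ∨ (χ ∨ χ)) ∧ ~φ) = 3/4 → 1/8 = 3/8

3/8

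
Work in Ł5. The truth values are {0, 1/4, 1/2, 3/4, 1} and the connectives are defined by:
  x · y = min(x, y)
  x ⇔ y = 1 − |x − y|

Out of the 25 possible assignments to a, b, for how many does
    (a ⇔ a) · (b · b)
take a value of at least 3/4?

value 1: 5 assignments (counts)
value 3/4: 5 assignments (counts)
value 1/2: 5 assignments
value 1/4: 5 assignments
value 0: 5 assignments
So 10 of the 25 assignments meet the threshold.

10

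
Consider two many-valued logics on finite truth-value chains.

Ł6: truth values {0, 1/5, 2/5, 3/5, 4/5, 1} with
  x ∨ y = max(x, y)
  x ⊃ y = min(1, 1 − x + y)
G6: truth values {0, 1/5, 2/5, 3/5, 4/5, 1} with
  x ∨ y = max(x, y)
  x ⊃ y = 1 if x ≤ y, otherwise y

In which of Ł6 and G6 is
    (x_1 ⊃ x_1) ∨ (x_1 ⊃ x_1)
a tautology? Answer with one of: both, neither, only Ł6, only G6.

both

In Ł6: every assignment gives 1 — tautology.
In G6: every assignment gives 1 — tautology.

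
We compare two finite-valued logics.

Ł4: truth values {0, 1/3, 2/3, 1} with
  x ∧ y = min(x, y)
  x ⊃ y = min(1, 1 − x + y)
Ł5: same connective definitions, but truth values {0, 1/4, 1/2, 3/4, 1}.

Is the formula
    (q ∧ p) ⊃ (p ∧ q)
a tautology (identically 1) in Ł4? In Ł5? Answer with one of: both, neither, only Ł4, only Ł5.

both

In Ł4: every assignment gives 1 — tautology.
In Ł5: every assignment gives 1 — tautology.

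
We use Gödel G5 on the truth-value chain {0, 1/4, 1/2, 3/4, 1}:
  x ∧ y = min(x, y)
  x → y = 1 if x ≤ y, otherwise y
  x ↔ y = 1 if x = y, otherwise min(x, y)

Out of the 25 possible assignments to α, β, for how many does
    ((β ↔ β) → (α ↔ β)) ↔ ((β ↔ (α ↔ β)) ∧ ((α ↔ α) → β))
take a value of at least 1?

value 1: 21 assignments (counts)
value 3/4: 1 assignment
value 1/2: 1 assignment
value 1/4: 1 assignment
value 0: 1 assignment
So 21 of the 25 assignments meet the threshold.

21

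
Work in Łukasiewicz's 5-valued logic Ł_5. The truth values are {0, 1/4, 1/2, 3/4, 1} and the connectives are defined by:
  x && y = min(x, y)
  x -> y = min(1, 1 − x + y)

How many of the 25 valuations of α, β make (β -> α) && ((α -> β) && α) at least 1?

1

value 1: 1 assignment (counts)
value 3/4: 4 assignments
value 1/2: 7 assignments
value 1/4: 7 assignments
value 0: 6 assignments
So 1 of the 25 assignments meets the threshold.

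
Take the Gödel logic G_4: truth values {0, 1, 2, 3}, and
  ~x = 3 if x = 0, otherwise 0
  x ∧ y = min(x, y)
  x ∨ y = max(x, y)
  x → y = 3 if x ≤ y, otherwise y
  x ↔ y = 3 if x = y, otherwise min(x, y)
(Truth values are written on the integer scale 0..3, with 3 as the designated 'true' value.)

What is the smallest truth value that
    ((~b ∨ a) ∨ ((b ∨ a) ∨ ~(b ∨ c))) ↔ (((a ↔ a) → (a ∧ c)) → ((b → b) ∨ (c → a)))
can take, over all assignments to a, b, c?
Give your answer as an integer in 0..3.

1

Take a = 0, b = 1, c = 0:
~b = ~1 = 0
~b ∨ a = 0 ∨ 0 = 0
b ∨ a = 1 ∨ 0 = 1
b ∨ c = 1 ∨ 0 = 1
~(b ∨ c) = ~1 = 0
(b ∨ a) ∨ ~(b ∨ c) = 1 ∨ 0 = 1
(~b ∨ a) ∨ ((b ∨ a) ∨ ~(b ∨ c)) = 0 ∨ 1 = 1
a ↔ a = 0 ↔ 0 = 3
a ∧ c = 0 ∧ 0 = 0
(a ↔ a) → (a ∧ c) = 3 → 0 = 0
b → b = 1 → 1 = 3
c → a = 0 → 0 = 3
(b → b) ∨ (c → a) = 3 ∨ 3 = 3
((a ↔ a) → (a ∧ c)) → ((b → b) ∨ (c → a)) = 0 → 3 = 3
((~b ∨ a) ∨ ((b ∨ a) ∨ ~(b ∨ c))) ↔ (((a ↔ a) → (a ∧ c)) → ((b → b) ∨ (c → a))) = 1 ↔ 3 = 1
No assignment yields a value below 1, so this is the minimum.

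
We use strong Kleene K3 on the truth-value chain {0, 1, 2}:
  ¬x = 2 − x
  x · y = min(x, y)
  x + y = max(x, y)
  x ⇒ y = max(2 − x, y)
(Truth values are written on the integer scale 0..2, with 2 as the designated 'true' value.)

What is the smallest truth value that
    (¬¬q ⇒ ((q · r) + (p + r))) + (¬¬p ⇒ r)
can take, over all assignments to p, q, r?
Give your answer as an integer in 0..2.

Take p = 1, q = 1, r = 0:
¬q = ¬1 = 1
¬¬q = ¬1 = 1
q · r = 1 · 0 = 0
p + r = 1 + 0 = 1
(q · r) + (p + r) = 0 + 1 = 1
¬¬q ⇒ ((q · r) + (p + r)) = 1 ⇒ 1 = 1
¬p = ¬1 = 1
¬¬p = ¬1 = 1
¬¬p ⇒ r = 1 ⇒ 0 = 1
(¬¬q ⇒ ((q · r) + (p + r))) + (¬¬p ⇒ r) = 1 + 1 = 1
No assignment yields a value below 1, so this is the minimum.

1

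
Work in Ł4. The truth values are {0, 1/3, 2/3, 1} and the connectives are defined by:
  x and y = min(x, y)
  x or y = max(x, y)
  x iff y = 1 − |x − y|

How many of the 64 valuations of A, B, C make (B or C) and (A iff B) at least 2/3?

30

value 1: 7 assignments (counts)
value 2/3: 23 assignments (counts)
value 1/3: 23 assignments
value 0: 11 assignments
So 30 of the 64 assignments meet the threshold.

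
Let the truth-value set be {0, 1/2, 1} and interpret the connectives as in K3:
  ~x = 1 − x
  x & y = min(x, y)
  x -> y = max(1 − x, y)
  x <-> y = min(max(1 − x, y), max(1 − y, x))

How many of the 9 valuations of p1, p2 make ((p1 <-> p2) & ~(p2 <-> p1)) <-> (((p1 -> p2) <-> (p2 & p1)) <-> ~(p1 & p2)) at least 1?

3

p1 = 0, p2 = 0 ↦ 1  ≥
p1 = 0, p2 = 1/2 ↦ 1/2  <
p1 = 0, p2 = 1 ↦ 1  ≥
p1 = 1/2, p2 = 0 ↦ 1/2  <
p1 = 1/2, p2 = 1/2 ↦ 1/2  <
p1 = 1/2, p2 = 1 ↦ 1/2  <
p1 = 1, p2 = 0 ↦ 0  <
p1 = 1, p2 = 1/2 ↦ 1/2  <
p1 = 1, p2 = 1 ↦ 1  ≥
So 3 of the 9 assignments meet the threshold.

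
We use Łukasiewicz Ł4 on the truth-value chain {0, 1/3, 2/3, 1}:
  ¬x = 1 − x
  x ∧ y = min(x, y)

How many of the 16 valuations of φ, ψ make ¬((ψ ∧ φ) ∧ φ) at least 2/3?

φ = 0, ψ = 0 ↦ 1  ≥
φ = 0, ψ = 1/3 ↦ 1  ≥
φ = 0, ψ = 2/3 ↦ 1  ≥
φ = 0, ψ = 1 ↦ 1  ≥
φ = 1/3, ψ = 0 ↦ 1  ≥
φ = 1/3, ψ = 1/3 ↦ 2/3  ≥
φ = 1/3, ψ = 2/3 ↦ 2/3  ≥
φ = 1/3, ψ = 1 ↦ 2/3  ≥
φ = 2/3, ψ = 0 ↦ 1  ≥
φ = 2/3, ψ = 1/3 ↦ 2/3  ≥
φ = 2/3, ψ = 2/3 ↦ 1/3  <
φ = 2/3, ψ = 1 ↦ 1/3  <
φ = 1, ψ = 0 ↦ 1  ≥
φ = 1, ψ = 1/3 ↦ 2/3  ≥
φ = 1, ψ = 2/3 ↦ 1/3  <
φ = 1, ψ = 1 ↦ 0  <
So 12 of the 16 assignments meet the threshold.

12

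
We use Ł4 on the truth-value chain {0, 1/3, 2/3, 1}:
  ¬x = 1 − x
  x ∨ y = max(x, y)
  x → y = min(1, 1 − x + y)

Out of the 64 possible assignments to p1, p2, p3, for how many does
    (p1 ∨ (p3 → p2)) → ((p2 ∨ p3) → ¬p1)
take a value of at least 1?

value 1: 35 assignments (counts)
value 2/3: 13 assignments
value 1/3: 9 assignments
value 0: 7 assignments
So 35 of the 64 assignments meet the threshold.

35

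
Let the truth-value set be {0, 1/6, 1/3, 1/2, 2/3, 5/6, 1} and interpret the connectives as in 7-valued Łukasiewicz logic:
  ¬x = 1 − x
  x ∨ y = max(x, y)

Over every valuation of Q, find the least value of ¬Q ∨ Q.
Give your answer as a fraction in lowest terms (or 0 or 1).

Take Q = 1/2:
¬Q = ¬1/2 = 1/2
¬Q ∨ Q = 1/2 ∨ 1/2 = 1/2
No assignment yields a value below 1/2, so this is the minimum.

1/2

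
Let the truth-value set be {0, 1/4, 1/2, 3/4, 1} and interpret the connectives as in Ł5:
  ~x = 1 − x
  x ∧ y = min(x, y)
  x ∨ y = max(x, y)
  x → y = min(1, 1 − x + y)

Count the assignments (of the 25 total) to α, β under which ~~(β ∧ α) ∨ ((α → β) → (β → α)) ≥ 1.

value 1: 15 assignments (counts)
value 3/4: 4 assignments
value 1/2: 3 assignments
value 1/4: 2 assignments
value 0: 1 assignment
So 15 of the 25 assignments meet the threshold.

15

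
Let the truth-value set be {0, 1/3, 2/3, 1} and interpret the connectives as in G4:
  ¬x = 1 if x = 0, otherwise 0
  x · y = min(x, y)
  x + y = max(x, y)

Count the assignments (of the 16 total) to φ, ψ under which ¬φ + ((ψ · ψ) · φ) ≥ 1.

5

φ = 0, ψ = 0 ↦ 1  ≥
φ = 0, ψ = 1/3 ↦ 1  ≥
φ = 0, ψ = 2/3 ↦ 1  ≥
φ = 0, ψ = 1 ↦ 1  ≥
φ = 1/3, ψ = 0 ↦ 0  <
φ = 1/3, ψ = 1/3 ↦ 1/3  <
φ = 1/3, ψ = 2/3 ↦ 1/3  <
φ = 1/3, ψ = 1 ↦ 1/3  <
φ = 2/3, ψ = 0 ↦ 0  <
φ = 2/3, ψ = 1/3 ↦ 1/3  <
φ = 2/3, ψ = 2/3 ↦ 2/3  <
φ = 2/3, ψ = 1 ↦ 2/3  <
φ = 1, ψ = 0 ↦ 0  <
φ = 1, ψ = 1/3 ↦ 1/3  <
φ = 1, ψ = 2/3 ↦ 2/3  <
φ = 1, ψ = 1 ↦ 1  ≥
So 5 of the 16 assignments meet the threshold.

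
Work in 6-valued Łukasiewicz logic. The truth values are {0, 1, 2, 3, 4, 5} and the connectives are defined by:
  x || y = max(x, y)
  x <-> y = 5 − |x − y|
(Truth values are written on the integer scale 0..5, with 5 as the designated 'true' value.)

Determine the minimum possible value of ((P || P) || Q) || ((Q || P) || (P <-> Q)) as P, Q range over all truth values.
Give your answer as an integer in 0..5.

3

Take P = 0, Q = 2:
P || P = 0 || 0 = 0
(P || P) || Q = 0 || 2 = 2
Q || P = 2 || 0 = 2
P <-> Q = 0 <-> 2 = 3
(Q || P) || (P <-> Q) = 2 || 3 = 3
((P || P) || Q) || ((Q || P) || (P <-> Q)) = 2 || 3 = 3
No assignment yields a value below 3, so this is the minimum.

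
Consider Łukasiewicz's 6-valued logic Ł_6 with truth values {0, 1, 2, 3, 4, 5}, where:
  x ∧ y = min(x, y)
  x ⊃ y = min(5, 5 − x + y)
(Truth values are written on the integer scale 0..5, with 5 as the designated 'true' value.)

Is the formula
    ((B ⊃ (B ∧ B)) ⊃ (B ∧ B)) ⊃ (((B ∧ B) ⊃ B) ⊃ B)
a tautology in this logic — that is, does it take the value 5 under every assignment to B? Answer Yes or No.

B = 0 ↦ 5
B = 1 ↦ 5
B = 2 ↦ 5
B = 3 ↦ 5
B = 4 ↦ 5
B = 5 ↦ 5
Every assignment gives a value ≥ 5.

Yes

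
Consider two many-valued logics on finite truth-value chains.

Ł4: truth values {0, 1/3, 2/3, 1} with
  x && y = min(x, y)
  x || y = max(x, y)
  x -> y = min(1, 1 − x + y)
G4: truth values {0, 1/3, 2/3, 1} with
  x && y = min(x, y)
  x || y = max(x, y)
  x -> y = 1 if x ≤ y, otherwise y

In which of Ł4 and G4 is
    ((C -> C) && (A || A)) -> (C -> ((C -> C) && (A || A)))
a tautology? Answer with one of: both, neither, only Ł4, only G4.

In Ł4: every assignment gives 1 — tautology.
In G4: every assignment gives 1 — tautology.

both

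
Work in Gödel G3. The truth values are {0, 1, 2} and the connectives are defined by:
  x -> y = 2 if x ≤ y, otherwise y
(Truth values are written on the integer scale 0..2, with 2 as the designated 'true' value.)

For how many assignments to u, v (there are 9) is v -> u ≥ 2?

6

u = 0, v = 0 ↦ 2  ≥
u = 0, v = 1 ↦ 0  <
u = 0, v = 2 ↦ 0  <
u = 1, v = 0 ↦ 2  ≥
u = 1, v = 1 ↦ 2  ≥
u = 1, v = 2 ↦ 1  <
u = 2, v = 0 ↦ 2  ≥
u = 2, v = 1 ↦ 2  ≥
u = 2, v = 2 ↦ 2  ≥
So 6 of the 9 assignments meet the threshold.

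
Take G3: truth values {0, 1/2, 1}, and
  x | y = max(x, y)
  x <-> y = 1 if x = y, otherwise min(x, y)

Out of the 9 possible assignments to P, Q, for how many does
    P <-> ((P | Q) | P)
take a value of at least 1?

P = 0, Q = 0 ↦ 1  ≥
P = 0, Q = 1/2 ↦ 0  <
P = 0, Q = 1 ↦ 0  <
P = 1/2, Q = 0 ↦ 1  ≥
P = 1/2, Q = 1/2 ↦ 1  ≥
P = 1/2, Q = 1 ↦ 1/2  <
P = 1, Q = 0 ↦ 1  ≥
P = 1, Q = 1/2 ↦ 1  ≥
P = 1, Q = 1 ↦ 1  ≥
So 6 of the 9 assignments meet the threshold.

6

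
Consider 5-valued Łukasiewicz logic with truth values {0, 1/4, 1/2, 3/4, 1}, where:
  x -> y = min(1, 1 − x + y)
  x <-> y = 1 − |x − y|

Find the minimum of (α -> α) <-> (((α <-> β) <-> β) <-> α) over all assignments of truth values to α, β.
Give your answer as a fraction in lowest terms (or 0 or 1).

Take α = 0, β = 1/2:
α -> α = 0 -> 0 = 1
α <-> β = 0 <-> 1/2 = 1/2
(α <-> β) <-> β = 1/2 <-> 1/2 = 1
((α <-> β) <-> β) <-> α = 1 <-> 0 = 0
(α -> α) <-> (((α <-> β) <-> β) <-> α) = 1 <-> 0 = 0
No assignment yields a value below 0, so this is the minimum.

0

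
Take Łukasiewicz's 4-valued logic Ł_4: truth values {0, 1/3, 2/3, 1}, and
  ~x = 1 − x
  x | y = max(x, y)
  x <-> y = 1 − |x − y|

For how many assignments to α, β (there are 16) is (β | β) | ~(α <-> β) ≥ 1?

5

α = 0, β = 0 ↦ 0  <
α = 0, β = 1/3 ↦ 1/3  <
α = 0, β = 2/3 ↦ 2/3  <
α = 0, β = 1 ↦ 1  ≥
α = 1/3, β = 0 ↦ 1/3  <
α = 1/3, β = 1/3 ↦ 1/3  <
α = 1/3, β = 2/3 ↦ 2/3  <
α = 1/3, β = 1 ↦ 1  ≥
α = 2/3, β = 0 ↦ 2/3  <
α = 2/3, β = 1/3 ↦ 1/3  <
α = 2/3, β = 2/3 ↦ 2/3  <
α = 2/3, β = 1 ↦ 1  ≥
α = 1, β = 0 ↦ 1  ≥
α = 1, β = 1/3 ↦ 2/3  <
α = 1, β = 2/3 ↦ 2/3  <
α = 1, β = 1 ↦ 1  ≥
So 5 of the 16 assignments meet the threshold.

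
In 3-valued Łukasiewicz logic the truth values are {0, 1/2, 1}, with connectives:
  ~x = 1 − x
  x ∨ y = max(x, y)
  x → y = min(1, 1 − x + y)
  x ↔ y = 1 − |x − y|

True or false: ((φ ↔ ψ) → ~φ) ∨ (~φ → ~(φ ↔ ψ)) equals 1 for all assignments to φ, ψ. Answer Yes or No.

Counterexample: take φ = 1/2, ψ = 1/2.
φ ↔ ψ = 1/2 ↔ 1/2 = 1
~φ = ~1/2 = 1/2
(φ ↔ ψ) → ~φ = 1 → 1/2 = 1/2
~φ = ~1/2 = 1/2
φ ↔ ψ = 1/2 ↔ 1/2 = 1
~(φ ↔ ψ) = ~1 = 0
~φ → ~(φ ↔ ψ) = 1/2 → 0 = 1/2
((φ ↔ ψ) → ~φ) ∨ (~φ → ~(φ ↔ ψ)) = 1/2 ∨ 1/2 = 1/2
This gives 1/2 ≠ 1.

No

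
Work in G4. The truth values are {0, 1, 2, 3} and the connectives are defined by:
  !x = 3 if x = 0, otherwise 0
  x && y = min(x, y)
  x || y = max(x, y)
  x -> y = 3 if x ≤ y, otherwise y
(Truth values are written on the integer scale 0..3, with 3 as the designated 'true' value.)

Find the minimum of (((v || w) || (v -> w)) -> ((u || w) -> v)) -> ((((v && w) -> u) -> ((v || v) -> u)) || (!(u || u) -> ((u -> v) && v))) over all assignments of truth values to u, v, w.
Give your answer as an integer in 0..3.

1

Take u = 0, v = 1, w = 0:
v || w = 1 || 0 = 1
v -> w = 1 -> 0 = 0
(v || w) || (v -> w) = 1 || 0 = 1
u || w = 0 || 0 = 0
(u || w) -> v = 0 -> 1 = 3
((v || w) || (v -> w)) -> ((u || w) -> v) = 1 -> 3 = 3
v && w = 1 && 0 = 0
(v && w) -> u = 0 -> 0 = 3
v || v = 1 || 1 = 1
(v || v) -> u = 1 -> 0 = 0
((v && w) -> u) -> ((v || v) -> u) = 3 -> 0 = 0
u || u = 0 || 0 = 0
!(u || u) = !0 = 3
u -> v = 0 -> 1 = 3
(u -> v) && v = 3 && 1 = 1
!(u || u) -> ((u -> v) && v) = 3 -> 1 = 1
(((v && w) -> u) -> ((v || v) -> u)) || (!(u || u) -> ((u -> v) && v)) = 0 || 1 = 1
(((v || w) || (v -> w)) -> ((u || w) -> v)) -> ((((v && w) -> u) -> ((v || v) -> u)) || (!(u || u) -> ((u -> v) && v))) = 3 -> 1 = 1
No assignment yields a value below 1, so this is the minimum.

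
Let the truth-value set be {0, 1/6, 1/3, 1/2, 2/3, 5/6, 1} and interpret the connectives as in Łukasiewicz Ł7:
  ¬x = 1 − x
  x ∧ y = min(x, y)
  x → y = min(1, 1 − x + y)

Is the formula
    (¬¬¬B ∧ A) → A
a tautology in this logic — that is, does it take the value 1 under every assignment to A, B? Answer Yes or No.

At A = 1, B = 5/6, for instance:
¬B = ¬5/6 = 1/6
¬¬B = ¬1/6 = 5/6
¬¬¬B = ¬5/6 = 1/6
¬¬¬B ∧ A = 1/6 ∧ 1 = 1/6
(¬¬¬B ∧ A) → A = 1/6 → 1 = 1
and checking the remaining 48 assignments likewise gives ≥ 1 in every case.

Yes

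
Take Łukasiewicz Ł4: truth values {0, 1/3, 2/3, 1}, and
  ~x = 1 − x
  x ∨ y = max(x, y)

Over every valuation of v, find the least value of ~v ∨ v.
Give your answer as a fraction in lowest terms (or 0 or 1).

2/3

Take v = 1/3:
~v = ~1/3 = 2/3
~v ∨ v = 2/3 ∨ 1/3 = 2/3
No assignment yields a value below 2/3, so this is the minimum.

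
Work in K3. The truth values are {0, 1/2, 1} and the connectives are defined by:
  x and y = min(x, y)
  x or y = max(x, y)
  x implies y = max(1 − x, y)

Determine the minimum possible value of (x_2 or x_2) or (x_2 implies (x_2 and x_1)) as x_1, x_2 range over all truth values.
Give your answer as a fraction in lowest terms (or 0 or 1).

Take x_1 = 0, x_2 = 1/2:
x_2 or x_2 = 1/2 or 1/2 = 1/2
x_2 and x_1 = 1/2 and 0 = 0
x_2 implies (x_2 and x_1) = 1/2 implies 0 = 1/2
(x_2 or x_2) or (x_2 implies (x_2 and x_1)) = 1/2 or 1/2 = 1/2
No assignment yields a value below 1/2, so this is the minimum.

1/2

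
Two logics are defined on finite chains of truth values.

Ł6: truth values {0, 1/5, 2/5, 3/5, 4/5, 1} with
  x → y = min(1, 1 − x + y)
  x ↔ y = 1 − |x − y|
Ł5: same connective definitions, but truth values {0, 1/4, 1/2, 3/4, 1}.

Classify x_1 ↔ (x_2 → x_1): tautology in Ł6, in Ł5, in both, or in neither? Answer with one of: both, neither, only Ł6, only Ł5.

In Ł6: at x_1 = 0, x_2 = 0 the value is 0 — not a tautology.
In Ł5: at x_1 = 0, x_2 = 0 the value is 0 — not a tautology.

neither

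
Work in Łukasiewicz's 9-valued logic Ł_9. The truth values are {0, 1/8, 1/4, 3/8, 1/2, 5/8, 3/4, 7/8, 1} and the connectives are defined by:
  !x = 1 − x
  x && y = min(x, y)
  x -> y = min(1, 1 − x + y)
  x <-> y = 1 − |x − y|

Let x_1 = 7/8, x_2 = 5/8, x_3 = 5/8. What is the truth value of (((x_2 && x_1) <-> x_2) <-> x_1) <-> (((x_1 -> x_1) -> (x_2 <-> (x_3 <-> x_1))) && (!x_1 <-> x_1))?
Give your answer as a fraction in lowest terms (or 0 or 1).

x_2 && x_1 = 5/8 && 7/8 = 5/8
(x_2 && x_1) <-> x_2 = 5/8 <-> 5/8 = 1
((x_2 && x_1) <-> x_2) <-> x_1 = 1 <-> 7/8 = 7/8
x_1 -> x_1 = 7/8 -> 7/8 = 1
x_3 <-> x_1 = 5/8 <-> 7/8 = 3/4
x_2 <-> (x_3 <-> x_1) = 5/8 <-> 3/4 = 7/8
(x_1 -> x_1) -> (x_2 <-> (x_3 <-> x_1)) = 1 -> 7/8 = 7/8
!x_1 = !7/8 = 1/8
!x_1 <-> x_1 = 1/8 <-> 7/8 = 1/4
((x_1 -> x_1) -> (x_2 <-> (x_3 <-> x_1))) && (!x_1 <-> x_1) = 7/8 && 1/4 = 1/4
(((x_2 && x_1) <-> x_2) <-> x_1) <-> (((x_1 -> x_1) -> (x_2 <-> (x_3 <-> x_1))) && (!x_1 <-> x_1)) = 7/8 <-> 1/4 = 3/8

3/8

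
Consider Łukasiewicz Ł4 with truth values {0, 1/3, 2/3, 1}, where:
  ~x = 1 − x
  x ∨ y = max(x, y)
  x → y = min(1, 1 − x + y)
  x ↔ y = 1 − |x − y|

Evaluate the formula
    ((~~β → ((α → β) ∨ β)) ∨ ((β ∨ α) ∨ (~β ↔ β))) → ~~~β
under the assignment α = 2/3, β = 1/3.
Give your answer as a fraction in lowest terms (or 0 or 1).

2/3

~β = ~1/3 = 2/3
~~β = ~2/3 = 1/3
α → β = 2/3 → 1/3 = 2/3
(α → β) ∨ β = 2/3 ∨ 1/3 = 2/3
~~β → ((α → β) ∨ β) = 1/3 → 2/3 = 1
β ∨ α = 1/3 ∨ 2/3 = 2/3
~β = ~1/3 = 2/3
~β ↔ β = 2/3 ↔ 1/3 = 2/3
(β ∨ α) ∨ (~β ↔ β) = 2/3 ∨ 2/3 = 2/3
(~~β → ((α → β) ∨ β)) ∨ ((β ∨ α) ∨ (~β ↔ β)) = 1 ∨ 2/3 = 1
~β = ~1/3 = 2/3
~~β = ~2/3 = 1/3
~~~β = ~1/3 = 2/3
((~~β → ((α → β) ∨ β)) ∨ ((β ∨ α) ∨ (~β ↔ β))) → ~~~β = 1 → 2/3 = 2/3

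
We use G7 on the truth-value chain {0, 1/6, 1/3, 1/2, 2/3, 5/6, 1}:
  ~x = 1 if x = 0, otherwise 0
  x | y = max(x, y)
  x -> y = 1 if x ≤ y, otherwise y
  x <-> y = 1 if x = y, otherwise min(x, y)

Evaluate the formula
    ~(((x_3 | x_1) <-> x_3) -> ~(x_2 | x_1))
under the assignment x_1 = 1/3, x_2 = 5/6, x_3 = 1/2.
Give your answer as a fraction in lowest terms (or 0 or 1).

x_3 | x_1 = 1/2 | 1/3 = 1/2
(x_3 | x_1) <-> x_3 = 1/2 <-> 1/2 = 1
x_2 | x_1 = 5/6 | 1/3 = 5/6
~(x_2 | x_1) = ~5/6 = 0
((x_3 | x_1) <-> x_3) -> ~(x_2 | x_1) = 1 -> 0 = 0
~(((x_3 | x_1) <-> x_3) -> ~(x_2 | x_1)) = ~0 = 1

1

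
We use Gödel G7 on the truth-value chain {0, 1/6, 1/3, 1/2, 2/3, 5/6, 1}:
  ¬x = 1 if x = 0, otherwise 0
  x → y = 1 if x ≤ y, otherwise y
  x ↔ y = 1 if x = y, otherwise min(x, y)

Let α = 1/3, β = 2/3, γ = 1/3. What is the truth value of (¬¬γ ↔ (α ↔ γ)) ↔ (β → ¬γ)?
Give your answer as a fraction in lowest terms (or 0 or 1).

¬γ = ¬1/3 = 0
¬¬γ = ¬0 = 1
α ↔ γ = 1/3 ↔ 1/3 = 1
¬¬γ ↔ (α ↔ γ) = 1 ↔ 1 = 1
¬γ = ¬1/3 = 0
β → ¬γ = 2/3 → 0 = 0
(¬¬γ ↔ (α ↔ γ)) ↔ (β → ¬γ) = 1 ↔ 0 = 0

0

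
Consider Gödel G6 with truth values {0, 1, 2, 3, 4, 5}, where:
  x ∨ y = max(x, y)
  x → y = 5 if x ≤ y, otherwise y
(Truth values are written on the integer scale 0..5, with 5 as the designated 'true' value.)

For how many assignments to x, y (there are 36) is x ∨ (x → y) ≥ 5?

value 5: 26 assignments (counts)
value 4: 4 assignments
value 3: 3 assignments
value 2: 2 assignments
value 1: 1 assignment
So 26 of the 36 assignments meet the threshold.

26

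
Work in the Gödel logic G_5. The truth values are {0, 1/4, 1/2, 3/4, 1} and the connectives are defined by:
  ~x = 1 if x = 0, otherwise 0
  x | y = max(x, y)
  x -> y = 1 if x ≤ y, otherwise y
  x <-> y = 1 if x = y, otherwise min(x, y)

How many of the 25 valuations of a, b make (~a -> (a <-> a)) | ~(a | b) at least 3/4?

value 1: 25 assignments (counts)
So 25 of the 25 assignments meet the threshold.

25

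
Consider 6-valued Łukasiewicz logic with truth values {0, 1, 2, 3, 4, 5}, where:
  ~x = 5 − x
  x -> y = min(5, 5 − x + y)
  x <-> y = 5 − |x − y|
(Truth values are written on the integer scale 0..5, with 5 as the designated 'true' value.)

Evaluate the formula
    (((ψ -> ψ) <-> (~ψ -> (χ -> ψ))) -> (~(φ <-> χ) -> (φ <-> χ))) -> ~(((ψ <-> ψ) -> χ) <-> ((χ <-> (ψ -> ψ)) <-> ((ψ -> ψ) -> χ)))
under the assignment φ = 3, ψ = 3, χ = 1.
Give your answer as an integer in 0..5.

4

ψ -> ψ = 3 -> 3 = 5
~ψ = ~3 = 2
χ -> ψ = 1 -> 3 = 5
~ψ -> (χ -> ψ) = 2 -> 5 = 5
(ψ -> ψ) <-> (~ψ -> (χ -> ψ)) = 5 <-> 5 = 5
φ <-> χ = 3 <-> 1 = 3
~(φ <-> χ) = ~3 = 2
φ <-> χ = 3 <-> 1 = 3
~(φ <-> χ) -> (φ <-> χ) = 2 -> 3 = 5
((ψ -> ψ) <-> (~ψ -> (χ -> ψ))) -> (~(φ <-> χ) -> (φ <-> χ)) = 5 -> 5 = 5
ψ <-> ψ = 3 <-> 3 = 5
(ψ <-> ψ) -> χ = 5 -> 1 = 1
ψ -> ψ = 3 -> 3 = 5
χ <-> (ψ -> ψ) = 1 <-> 5 = 1
ψ -> ψ = 3 -> 3 = 5
(ψ -> ψ) -> χ = 5 -> 1 = 1
(χ <-> (ψ -> ψ)) <-> ((ψ -> ψ) -> χ) = 1 <-> 1 = 5
((ψ <-> ψ) -> χ) <-> ((χ <-> (ψ -> ψ)) <-> ((ψ -> ψ) -> χ)) = 1 <-> 5 = 1
~(((ψ <-> ψ) -> χ) <-> ((χ <-> (ψ -> ψ)) <-> ((ψ -> ψ) -> χ))) = ~1 = 4
(((ψ -> ψ) <-> (~ψ -> (χ -> ψ))) -> (~(φ <-> χ) -> (φ <-> χ))) -> ~(((ψ <-> ψ) -> χ) <-> ((χ <-> (ψ -> ψ)) <-> ((ψ -> ψ) -> χ))) = 5 -> 4 = 4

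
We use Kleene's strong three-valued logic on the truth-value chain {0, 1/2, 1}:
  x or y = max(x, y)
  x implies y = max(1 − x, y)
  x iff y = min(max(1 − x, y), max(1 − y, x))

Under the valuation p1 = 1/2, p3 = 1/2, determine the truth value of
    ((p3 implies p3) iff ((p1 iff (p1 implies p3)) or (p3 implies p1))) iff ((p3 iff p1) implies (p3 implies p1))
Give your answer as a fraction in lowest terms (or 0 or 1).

1/2

p3 implies p3 = 1/2 implies 1/2 = 1/2
p1 implies p3 = 1/2 implies 1/2 = 1/2
p1 iff (p1 implies p3) = 1/2 iff 1/2 = 1/2
p3 implies p1 = 1/2 implies 1/2 = 1/2
(p1 iff (p1 implies p3)) or (p3 implies p1) = 1/2 or 1/2 = 1/2
(p3 implies p3) iff ((p1 iff (p1 implies p3)) or (p3 implies p1)) = 1/2 iff 1/2 = 1/2
p3 iff p1 = 1/2 iff 1/2 = 1/2
p3 implies p1 = 1/2 implies 1/2 = 1/2
(p3 iff p1) implies (p3 implies p1) = 1/2 implies 1/2 = 1/2
((p3 implies p3) iff ((p1 iff (p1 implies p3)) or (p3 implies p1))) iff ((p3 iff p1) implies (p3 implies p1)) = 1/2 iff 1/2 = 1/2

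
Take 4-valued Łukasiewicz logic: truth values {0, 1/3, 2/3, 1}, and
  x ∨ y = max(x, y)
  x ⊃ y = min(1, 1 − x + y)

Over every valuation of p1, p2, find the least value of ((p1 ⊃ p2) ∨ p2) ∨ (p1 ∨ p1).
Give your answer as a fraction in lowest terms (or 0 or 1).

Take p1 = 1/3, p2 = 0:
p1 ⊃ p2 = 1/3 ⊃ 0 = 2/3
(p1 ⊃ p2) ∨ p2 = 2/3 ∨ 0 = 2/3
p1 ∨ p1 = 1/3 ∨ 1/3 = 1/3
((p1 ⊃ p2) ∨ p2) ∨ (p1 ∨ p1) = 2/3 ∨ 1/3 = 2/3
No assignment yields a value below 2/3, so this is the minimum.

2/3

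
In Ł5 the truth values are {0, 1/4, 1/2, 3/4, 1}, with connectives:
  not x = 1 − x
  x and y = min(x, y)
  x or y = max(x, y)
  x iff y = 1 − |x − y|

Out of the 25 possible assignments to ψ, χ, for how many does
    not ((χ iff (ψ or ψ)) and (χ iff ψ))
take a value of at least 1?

2

value 1: 2 assignments (counts)
value 3/4: 4 assignments
value 1/2: 6 assignments
value 1/4: 8 assignments
value 0: 5 assignments
So 2 of the 25 assignments meet the threshold.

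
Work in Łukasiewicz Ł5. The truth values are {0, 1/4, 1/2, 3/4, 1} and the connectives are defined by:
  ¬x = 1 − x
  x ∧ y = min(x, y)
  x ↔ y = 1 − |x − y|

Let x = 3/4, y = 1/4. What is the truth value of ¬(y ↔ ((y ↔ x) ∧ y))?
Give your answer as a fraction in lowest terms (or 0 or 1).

0

y ↔ x = 1/4 ↔ 3/4 = 1/2
(y ↔ x) ∧ y = 1/2 ∧ 1/4 = 1/4
y ↔ ((y ↔ x) ∧ y) = 1/4 ↔ 1/4 = 1
¬(y ↔ ((y ↔ x) ∧ y)) = ¬1 = 0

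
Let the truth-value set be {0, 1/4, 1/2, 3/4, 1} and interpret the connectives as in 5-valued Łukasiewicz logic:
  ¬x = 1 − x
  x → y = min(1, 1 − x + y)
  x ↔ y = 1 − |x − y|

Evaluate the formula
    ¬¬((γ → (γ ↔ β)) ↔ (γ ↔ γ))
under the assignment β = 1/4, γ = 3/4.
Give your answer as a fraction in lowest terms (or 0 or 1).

γ ↔ β = 3/4 ↔ 1/4 = 1/2
γ → (γ ↔ β) = 3/4 → 1/2 = 3/4
γ ↔ γ = 3/4 ↔ 3/4 = 1
(γ → (γ ↔ β)) ↔ (γ ↔ γ) = 3/4 ↔ 1 = 3/4
¬((γ → (γ ↔ β)) ↔ (γ ↔ γ)) = ¬3/4 = 1/4
¬¬((γ → (γ ↔ β)) ↔ (γ ↔ γ)) = ¬1/4 = 3/4

3/4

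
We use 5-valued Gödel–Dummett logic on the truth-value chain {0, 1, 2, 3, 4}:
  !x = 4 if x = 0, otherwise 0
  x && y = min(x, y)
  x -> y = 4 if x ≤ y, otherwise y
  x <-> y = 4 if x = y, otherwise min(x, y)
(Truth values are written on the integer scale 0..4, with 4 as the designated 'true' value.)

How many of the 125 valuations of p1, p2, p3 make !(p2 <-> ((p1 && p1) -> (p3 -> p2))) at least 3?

value 4: 9 assignments (counts)
value 0: 116 assignments
So 9 of the 125 assignments meet the threshold.

9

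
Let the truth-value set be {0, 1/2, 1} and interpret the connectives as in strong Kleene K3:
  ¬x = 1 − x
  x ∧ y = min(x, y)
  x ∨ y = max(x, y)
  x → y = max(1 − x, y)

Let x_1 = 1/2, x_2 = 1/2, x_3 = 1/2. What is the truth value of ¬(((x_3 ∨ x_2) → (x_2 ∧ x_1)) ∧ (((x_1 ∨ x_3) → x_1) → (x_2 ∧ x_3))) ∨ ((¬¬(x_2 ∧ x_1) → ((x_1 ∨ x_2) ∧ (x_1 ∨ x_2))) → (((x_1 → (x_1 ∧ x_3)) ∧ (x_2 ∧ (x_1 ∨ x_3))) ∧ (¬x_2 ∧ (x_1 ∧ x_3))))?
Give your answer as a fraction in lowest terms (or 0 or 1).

1/2

x_3 ∨ x_2 = 1/2 ∨ 1/2 = 1/2
x_2 ∧ x_1 = 1/2 ∧ 1/2 = 1/2
(x_3 ∨ x_2) → (x_2 ∧ x_1) = 1/2 → 1/2 = 1/2
x_1 ∨ x_3 = 1/2 ∨ 1/2 = 1/2
(x_1 ∨ x_3) → x_1 = 1/2 → 1/2 = 1/2
x_2 ∧ x_3 = 1/2 ∧ 1/2 = 1/2
((x_1 ∨ x_3) → x_1) → (x_2 ∧ x_3) = 1/2 → 1/2 = 1/2
((x_3 ∨ x_2) → (x_2 ∧ x_1)) ∧ (((x_1 ∨ x_3) → x_1) → (x_2 ∧ x_3)) = 1/2 ∧ 1/2 = 1/2
¬(((x_3 ∨ x_2) → (x_2 ∧ x_1)) ∧ (((x_1 ∨ x_3) → x_1) → (x_2 ∧ x_3))) = ¬1/2 = 1/2
x_2 ∧ x_1 = 1/2 ∧ 1/2 = 1/2
¬(x_2 ∧ x_1) = ¬1/2 = 1/2
¬¬(x_2 ∧ x_1) = ¬1/2 = 1/2
x_1 ∨ x_2 = 1/2 ∨ 1/2 = 1/2
x_1 ∨ x_2 = 1/2 ∨ 1/2 = 1/2
(x_1 ∨ x_2) ∧ (x_1 ∨ x_2) = 1/2 ∧ 1/2 = 1/2
¬¬(x_2 ∧ x_1) → ((x_1 ∨ x_2) ∧ (x_1 ∨ x_2)) = 1/2 → 1/2 = 1/2
x_1 ∧ x_3 = 1/2 ∧ 1/2 = 1/2
x_1 → (x_1 ∧ x_3) = 1/2 → 1/2 = 1/2
x_1 ∨ x_3 = 1/2 ∨ 1/2 = 1/2
x_2 ∧ (x_1 ∨ x_3) = 1/2 ∧ 1/2 = 1/2
(x_1 → (x_1 ∧ x_3)) ∧ (x_2 ∧ (x_1 ∨ x_3)) = 1/2 ∧ 1/2 = 1/2
¬x_2 = ¬1/2 = 1/2
x_1 ∧ x_3 = 1/2 ∧ 1/2 = 1/2
¬x_2 ∧ (x_1 ∧ x_3) = 1/2 ∧ 1/2 = 1/2
((x_1 → (x_1 ∧ x_3)) ∧ (x_2 ∧ (x_1 ∨ x_3))) ∧ (¬x_2 ∧ (x_1 ∧ x_3)) = 1/2 ∧ 1/2 = 1/2
(¬¬(x_2 ∧ x_1) → ((x_1 ∨ x_2) ∧ (x_1 ∨ x_2))) → (((x_1 → (x_1 ∧ x_3)) ∧ (x_2 ∧ (x_1 ∨ x_3))) ∧ (¬x_2 ∧ (x_1 ∧ x_3))) = 1/2 → 1/2 = 1/2
¬(((x_3 ∨ x_2) → (x_2 ∧ x_1)) ∧ (((x_1 ∨ x_3) → x_1) → (x_2 ∧ x_3))) ∨ ((¬¬(x_2 ∧ x_1) → ((x_1 ∨ x_2) ∧ (x_1 ∨ x_2))) → (((x_1 → (x_1 ∧ x_3)) ∧ (x_2 ∧ (x_1 ∨ x_3))) ∧ (¬x_2 ∧ (x_1 ∧ x_3)))) = 1/2 ∨ 1/2 = 1/2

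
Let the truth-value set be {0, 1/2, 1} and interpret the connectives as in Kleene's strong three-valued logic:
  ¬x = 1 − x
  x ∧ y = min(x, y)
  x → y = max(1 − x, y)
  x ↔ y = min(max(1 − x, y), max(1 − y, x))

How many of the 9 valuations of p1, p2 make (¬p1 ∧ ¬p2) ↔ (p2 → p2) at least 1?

1

p1 = 0, p2 = 0 ↦ 1  ≥
p1 = 0, p2 = 1/2 ↦ 1/2  <
p1 = 0, p2 = 1 ↦ 0  <
p1 = 1/2, p2 = 0 ↦ 1/2  <
p1 = 1/2, p2 = 1/2 ↦ 1/2  <
p1 = 1/2, p2 = 1 ↦ 0  <
p1 = 1, p2 = 0 ↦ 0  <
p1 = 1, p2 = 1/2 ↦ 1/2  <
p1 = 1, p2 = 1 ↦ 0  <
So 1 of the 9 assignments meets the threshold.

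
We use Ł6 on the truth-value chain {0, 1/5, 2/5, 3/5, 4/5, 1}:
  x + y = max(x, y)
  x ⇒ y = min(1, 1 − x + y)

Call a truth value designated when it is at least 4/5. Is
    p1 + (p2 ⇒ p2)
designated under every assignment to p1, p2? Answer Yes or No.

Yes

At p1 = 2/5, p2 = 4/5, for instance:
p2 ⇒ p2 = 4/5 ⇒ 4/5 = 1
p1 + (p2 ⇒ p2) = 2/5 + 1 = 1
and checking the remaining 35 assignments likewise gives ≥ 4/5 in every case.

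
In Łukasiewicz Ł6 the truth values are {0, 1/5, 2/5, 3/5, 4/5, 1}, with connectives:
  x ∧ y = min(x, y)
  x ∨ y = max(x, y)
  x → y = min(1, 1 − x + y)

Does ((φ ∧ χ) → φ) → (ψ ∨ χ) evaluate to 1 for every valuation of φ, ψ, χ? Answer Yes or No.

Counterexample: take φ = 0, ψ = 0, χ = 0.
φ ∧ χ = 0 ∧ 0 = 0
(φ ∧ χ) → φ = 0 → 0 = 1
ψ ∨ χ = 0 ∨ 0 = 0
((φ ∧ χ) → φ) → (ψ ∨ χ) = 1 → 0 = 0
This gives 0 ≠ 1.

No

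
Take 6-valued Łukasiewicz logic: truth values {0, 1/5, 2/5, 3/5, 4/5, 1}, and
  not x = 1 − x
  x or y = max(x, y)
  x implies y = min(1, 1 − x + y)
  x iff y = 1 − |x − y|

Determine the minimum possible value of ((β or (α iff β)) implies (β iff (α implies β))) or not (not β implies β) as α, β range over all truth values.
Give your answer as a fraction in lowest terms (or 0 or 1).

Take α = 2/5, β = 2/5:
α iff β = 2/5 iff 2/5 = 1
β or (α iff β) = 2/5 or 1 = 1
α implies β = 2/5 implies 2/5 = 1
β iff (α implies β) = 2/5 iff 1 = 2/5
(β or (α iff β)) implies (β iff (α implies β)) = 1 implies 2/5 = 2/5
not β = not 2/5 = 3/5
not β implies β = 3/5 implies 2/5 = 4/5
not (not β implies β) = not 4/5 = 1/5
((β or (α iff β)) implies (β iff (α implies β))) or not (not β implies β) = 2/5 or 1/5 = 2/5
No assignment yields a value below 2/5, so this is the minimum.

2/5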